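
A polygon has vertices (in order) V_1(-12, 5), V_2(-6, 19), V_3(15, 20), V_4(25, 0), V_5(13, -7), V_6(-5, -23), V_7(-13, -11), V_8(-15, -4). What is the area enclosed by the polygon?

1046

Apply the shoelace (surveyor's) formula: 2A = Σ (x_i·y_{i+1} − x_{i+1}·y_i), indices taken mod 8.
Cross-terms: -198, -405, -500, -175, -334, -244, -113, -123  ⇒  Σ = -2092
Area = |Σ|/2 = 1046.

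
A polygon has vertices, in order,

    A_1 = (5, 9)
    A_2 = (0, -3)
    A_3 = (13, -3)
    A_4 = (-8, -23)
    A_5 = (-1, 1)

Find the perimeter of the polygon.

|A_1A_2| = √((-5)² + (-12)²) = √169 = 13
|A_2A_3| = √((13)² + (0)²) = √169 = 13
|A_3A_4| = √((-21)² + (-20)²) = √841 = 29
|A_4A_5| = √((7)² + (24)²) = √625 = 25
|A_5A_1| = √((6)² + (8)²) = √100 = 10
Perimeter = 13 + 13 + 29 + 25 + 10 = 90.

90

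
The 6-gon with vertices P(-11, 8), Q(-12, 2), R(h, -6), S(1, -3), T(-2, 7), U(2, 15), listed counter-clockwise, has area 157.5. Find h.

The doubled signed area Σ (x_i y_{i+1} − x_{i+1} y_i) is linear in h.
With h=0 it equals 290; the coefficient of h is -5 (from the two edges through R).
So -5·h + 290 = 2·157.5 = 315 ⇒ h = -5.

-5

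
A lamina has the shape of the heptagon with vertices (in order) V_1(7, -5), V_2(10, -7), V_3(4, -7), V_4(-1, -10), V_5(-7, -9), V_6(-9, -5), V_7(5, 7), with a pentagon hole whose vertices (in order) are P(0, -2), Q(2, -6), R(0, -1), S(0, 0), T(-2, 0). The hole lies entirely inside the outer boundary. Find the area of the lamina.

Outer boundary:
Apply the surveyor's formula: 2A = Σ (x_i·y_{i+1} − x_{i+1}·y_i), indices taken mod 7.
Σ = (1) + (-42) + (-47) + (-61) + (-46) + (-38) + (-74) = -307
Area = |Σ|/2 = 153.5.
Hole:
P→Q: (0)(-6) − (2)(-2) = 4
Q→R: (2)(-1) − (0)(-6) = -2
R→S: (0)(0) − (0)(-1) = 0
S→T: (0)(0) − (-2)(0) = 0
T→P: (-2)(-2) − (0)(0) = 4
Σ = 6
Area = |Σ|/2 = 3.
Net area = 153.5 − 3 = 150.5.

150.5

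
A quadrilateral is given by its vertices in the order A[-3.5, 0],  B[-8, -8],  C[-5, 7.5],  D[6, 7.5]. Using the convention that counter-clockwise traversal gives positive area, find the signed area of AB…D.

-64.125

A→B: (-3.5)(-8) − (-8)(0) = 28
B→C: (-8)(7.5) − (-5)(-8) = -100
C→D: (-5)(7.5) − (6)(7.5) = -82.5
D→A: (6)(0) − (-3.5)(7.5) = 26.25
Σ = -128.25
Signed area = Σ/2 = -64.125 (negative ⇒ clockwise traversal).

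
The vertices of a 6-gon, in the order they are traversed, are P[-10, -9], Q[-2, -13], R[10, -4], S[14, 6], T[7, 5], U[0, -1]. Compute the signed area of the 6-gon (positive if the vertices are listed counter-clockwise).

188.5

Apply the surveyor's formula: 2A = Σ (x_i·y_{i+1} − x_{i+1}·y_i), indices taken mod 6.
Σ = (112) + (138) + (116) + (28) + (-7) + (-10) = 377
Signed area = Σ/2 = 188.5 (positive ⇒ counter-clockwise traversal).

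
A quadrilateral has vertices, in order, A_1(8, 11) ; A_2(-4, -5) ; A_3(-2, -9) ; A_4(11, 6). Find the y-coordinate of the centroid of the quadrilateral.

64/57

Apply the surveyor's formula. First the cross-terms c_i = x_i·y_{i+1} − x_{i+1}·y_i:
  4, 26, 87, 73  ⇒  2A = 190, A = 95.
Then Σ (y_i + y_{i+1})·c_i = 640, so ȳ = 640 / (6·95) = 64/57.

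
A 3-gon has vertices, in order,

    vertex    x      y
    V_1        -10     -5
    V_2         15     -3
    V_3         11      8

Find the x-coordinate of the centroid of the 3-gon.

Apply the surveyor's formula. First the cross-terms c_i = x_i·y_{i+1} − x_{i+1}·y_i:
  105, 153, 25  ⇒  2A = 283, A = 141.5.
Then Σ (x_i + x_{i+1})·c_i = 4528, so x̄ = 4528 / (6·141.5) = 16/3.

16/3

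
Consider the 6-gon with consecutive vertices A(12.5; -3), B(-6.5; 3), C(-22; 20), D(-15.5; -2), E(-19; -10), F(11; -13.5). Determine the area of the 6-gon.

Apply Gauss's area formula: 2A = Σ (x_i·y_{i+1} − x_{i+1}·y_i), indices taken mod 6.
Cross-terms: 18, -64, 354, 117, 366.5, 135.75  ⇒  Σ = 927.25
Area = |Σ|/2 = 463.625.

463.625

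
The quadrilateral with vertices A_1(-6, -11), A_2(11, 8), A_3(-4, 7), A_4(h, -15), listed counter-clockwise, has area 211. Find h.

-15

The doubled signed area Σ (x_i y_{i+1} − x_{i+1} y_i) is linear in h.
With h=0 it equals 152; the coefficient of h is -18 (from the two edges through A_4).
So -18·h + 152 = 2·211 = 422 ⇒ h = -15.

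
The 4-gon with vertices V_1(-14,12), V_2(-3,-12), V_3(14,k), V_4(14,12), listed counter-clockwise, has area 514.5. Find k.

The doubled signed area Σ (x_i y_{i+1} − x_{i+1} y_i) is linear in k.
With k=0 it equals 876; the coefficient of k is -17 (from the two edges through V_3).
So -17·k + 876 = 2·514.5 = 1029 ⇒ k = -9.

-9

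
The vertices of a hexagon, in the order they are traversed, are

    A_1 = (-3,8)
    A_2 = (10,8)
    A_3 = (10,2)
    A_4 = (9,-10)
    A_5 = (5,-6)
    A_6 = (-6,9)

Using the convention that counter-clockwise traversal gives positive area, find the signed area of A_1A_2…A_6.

-149

A_1→A_2: (-3)(8) − (10)(8) = -104
A_2→A_3: (10)(2) − (10)(8) = -60
A_3→A_4: (10)(-10) − (9)(2) = -118
A_4→A_5: (9)(-6) − (5)(-10) = -4
A_5→A_6: (5)(9) − (-6)(-6) = 9
A_6→A_1: (-6)(8) − (-3)(9) = -21
Σ = -298
Signed area = Σ/2 = -149 (negative ⇒ clockwise traversal).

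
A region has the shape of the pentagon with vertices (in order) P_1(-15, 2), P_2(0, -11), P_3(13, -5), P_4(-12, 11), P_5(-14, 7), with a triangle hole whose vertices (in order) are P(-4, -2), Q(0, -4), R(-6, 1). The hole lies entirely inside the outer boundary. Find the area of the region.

265

Outer boundary:
Σ = (165) + (143) + (83) + (70) + (77) = 538
Area = |Σ|/2 = 269.
Hole:
Apply the surveyor's formula: 2A = Σ (x_i·y_{i+1} − x_{i+1}·y_i), indices taken mod 3.
Σ = (16) + (-24) + (16) = 8
Area = |Σ|/2 = 4.
Net area = 269 − 4 = 265.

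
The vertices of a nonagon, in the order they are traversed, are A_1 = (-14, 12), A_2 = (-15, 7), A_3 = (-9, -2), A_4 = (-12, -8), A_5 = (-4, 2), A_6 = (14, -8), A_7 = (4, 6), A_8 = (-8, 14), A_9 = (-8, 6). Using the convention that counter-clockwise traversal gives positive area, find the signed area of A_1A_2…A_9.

221.5

Σ = (82) + (93) + (48) + (-56) + (4) + (116) + (104) + (64) + (-12) = 443
Signed area = Σ/2 = 221.5 (positive ⇒ counter-clockwise traversal).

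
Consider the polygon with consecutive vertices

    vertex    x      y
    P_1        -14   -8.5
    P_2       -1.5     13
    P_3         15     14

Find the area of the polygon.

171.125

P_1→P_2: (-14)(13) − (-1.5)(-8.5) = -194.75
P_2→P_3: (-1.5)(14) − (15)(13) = -216
P_3→P_1: (15)(-8.5) − (-14)(14) = 68.5
Σ = -342.25
Area = |Σ|/2 = 171.125.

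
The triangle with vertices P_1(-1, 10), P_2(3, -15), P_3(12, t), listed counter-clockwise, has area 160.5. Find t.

9

Write out the shoelace sum; only the two edges meeting at P_3 involve t:
2·Area = [(3·t − 12·(-15)) + (12·10 − (-1)·t)] + -15
       = 4·t + 285 = 321
⇒ t = 9.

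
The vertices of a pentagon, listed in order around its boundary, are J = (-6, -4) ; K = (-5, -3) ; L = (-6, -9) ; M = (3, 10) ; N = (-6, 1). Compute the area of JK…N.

42.5

Apply the shoelace formula: 2A = Σ (x_i·y_{i+1} − x_{i+1}·y_i), indices taken mod 5.
Σ = (-2) + (27) + (-33) + (63) + (30) = 85
Area = |Σ|/2 = 42.5.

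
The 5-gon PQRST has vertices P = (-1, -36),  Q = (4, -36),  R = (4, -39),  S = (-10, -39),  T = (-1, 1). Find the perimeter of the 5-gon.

|PQ| = √((5)² + (0)²) = √25 = 5
|QR| = √((0)² + (-3)²) = √9 = 3
|RS| = √((-14)² + (0)²) = √196 = 14
|ST| = √((9)² + (40)²) = √1681 = 41
|TP| = √((0)² + (-37)²) = √1369 = 37
Perimeter = 5 + 3 + 14 + 41 + 37 = 100.

100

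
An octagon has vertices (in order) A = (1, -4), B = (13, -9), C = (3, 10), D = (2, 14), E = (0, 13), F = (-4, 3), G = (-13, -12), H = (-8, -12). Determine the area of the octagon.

Σ = (43) + (157) + (22) + (26) + (52) + (87) + (60) + (44) = 491
Area = |Σ|/2 = 245.5.

245.5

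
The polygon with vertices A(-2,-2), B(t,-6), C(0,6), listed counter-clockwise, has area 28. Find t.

The doubled signed area Σ (x_i y_{i+1} − x_{i+1} y_i) is linear in t.
With t=0 it equals 24; the coefficient of t is 8 (from the two edges through B).
So 8·t + 24 = 2·28 = 56 ⇒ t = 4.

4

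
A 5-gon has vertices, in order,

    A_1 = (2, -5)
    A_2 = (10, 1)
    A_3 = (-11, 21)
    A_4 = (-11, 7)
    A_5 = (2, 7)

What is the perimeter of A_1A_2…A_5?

78

|A_1A_2| = √((8)² + (6)²) = √100 = 10
|A_2A_3| = √((-21)² + (20)²) = √841 = 29
|A_3A_4| = √((0)² + (-14)²) = √196 = 14
|A_4A_5| = √((13)² + (0)²) = √169 = 13
|A_5A_1| = √((0)² + (-12)²) = √144 = 12
Perimeter = 10 + 29 + 14 + 13 + 12 = 78.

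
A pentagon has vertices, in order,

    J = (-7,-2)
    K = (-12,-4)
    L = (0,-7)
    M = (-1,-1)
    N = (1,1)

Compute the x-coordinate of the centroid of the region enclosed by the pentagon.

Apply the shoelace (surveyor's) formula. First the cross-terms c_i = x_i·y_{i+1} − x_{i+1}·y_i:
  4, 84, -7, 0, 5  ⇒  2A = 86, A = 43.
Then Σ (x_i + x_{i+1})·c_i = -1107, so x̄ = -1107 / (6·43) = -369/86.

-369/86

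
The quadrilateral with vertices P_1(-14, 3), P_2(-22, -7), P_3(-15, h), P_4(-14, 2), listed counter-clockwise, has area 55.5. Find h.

-12

The doubled signed area Σ (x_i y_{i+1} − x_{i+1} y_i) is linear in h.
With h=0 it equals 15; the coefficient of h is -8 (from the two edges through P_3).
So -8·h + 15 = 2·55.5 = 111 ⇒ h = -12.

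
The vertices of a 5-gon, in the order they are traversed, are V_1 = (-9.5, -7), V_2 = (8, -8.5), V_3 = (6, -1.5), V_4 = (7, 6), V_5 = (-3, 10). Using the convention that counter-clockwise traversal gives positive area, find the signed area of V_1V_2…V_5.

213.125

Apply Gauss's area formula: 2A = Σ (x_i·y_{i+1} − x_{i+1}·y_i), indices taken mod 5.
V_1→V_2: (-9.5)(-8.5) − (8)(-7) = 136.75
V_2→V_3: (8)(-1.5) − (6)(-8.5) = 39
V_3→V_4: (6)(6) − (7)(-1.5) = 46.5
V_4→V_5: (7)(10) − (-3)(6) = 88
V_5→V_1: (-3)(-7) − (-9.5)(10) = 116
Σ = 426.25
Signed area = Σ/2 = 213.125 (positive ⇒ counter-clockwise traversal).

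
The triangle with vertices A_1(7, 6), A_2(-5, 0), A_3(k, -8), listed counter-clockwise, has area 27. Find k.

The doubled signed area Σ (x_i y_{i+1} − x_{i+1} y_i) is linear in k.
With k=0 it equals 126; the coefficient of k is 6 (from the two edges through A_3).
So 6·k + 126 = 2·27 = 54 ⇒ k = -12.

-12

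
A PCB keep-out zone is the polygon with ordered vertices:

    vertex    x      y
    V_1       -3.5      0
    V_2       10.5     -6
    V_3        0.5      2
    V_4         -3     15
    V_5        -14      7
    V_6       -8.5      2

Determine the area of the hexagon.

143

Σ = (21) + (24) + (13.5) + (189) + (31.5) + (7) = 286
Area = |Σ|/2 = 143.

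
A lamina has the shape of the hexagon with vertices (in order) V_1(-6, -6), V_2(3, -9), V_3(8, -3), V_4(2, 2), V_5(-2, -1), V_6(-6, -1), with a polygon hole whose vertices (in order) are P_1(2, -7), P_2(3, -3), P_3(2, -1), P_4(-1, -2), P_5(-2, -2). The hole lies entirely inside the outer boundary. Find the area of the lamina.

Outer boundary:
Cross-terms: 72, 63, 22, 2, -4, 30  ⇒  Σ = 185
Area = |Σ|/2 = 92.5.
Hole:
Apply the shoelace (surveyor's) formula: 2A = Σ (x_i·y_{i+1} − x_{i+1}·y_i), indices taken mod 5.
Σ = (15) + (3) + (-5) + (-2) + (18) = 29
Area = |Σ|/2 = 14.5.
Net area = 92.5 − 14.5 = 78.

78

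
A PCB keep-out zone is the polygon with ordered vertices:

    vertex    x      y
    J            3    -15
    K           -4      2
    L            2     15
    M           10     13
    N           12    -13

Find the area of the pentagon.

334.5

Apply the shoelace (surveyor's) formula: 2A = Σ (x_i·y_{i+1} − x_{i+1}·y_i), indices taken mod 5.
J→K: (3)(2) − (-4)(-15) = -54
K→L: (-4)(15) − (2)(2) = -64
L→M: (2)(13) − (10)(15) = -124
M→N: (10)(-13) − (12)(13) = -286
N→J: (12)(-15) − (3)(-13) = -141
Σ = -669
Area = |Σ|/2 = 334.5.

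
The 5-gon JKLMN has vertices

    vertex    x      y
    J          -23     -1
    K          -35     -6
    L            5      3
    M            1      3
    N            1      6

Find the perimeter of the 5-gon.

|JK| = √((-12)² + (-5)²) = √169 = 13
|KL| = √((40)² + (9)²) = √1681 = 41
|LM| = √((-4)² + (0)²) = √16 = 4
|MN| = √((0)² + (3)²) = √9 = 3
|NJ| = √((-24)² + (-7)²) = √625 = 25
Perimeter = 13 + 41 + 4 + 3 + 25 = 86.

86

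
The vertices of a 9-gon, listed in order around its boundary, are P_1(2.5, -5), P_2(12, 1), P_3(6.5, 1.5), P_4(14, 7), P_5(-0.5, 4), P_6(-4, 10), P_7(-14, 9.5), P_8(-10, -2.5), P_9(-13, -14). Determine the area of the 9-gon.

Apply Gauss's area formula: 2A = Σ (x_i·y_{i+1} − x_{i+1}·y_i), indices taken mod 9.
P_1→P_2: (2.5)(1) − (12)(-5) = 62.5
P_2→P_3: (12)(1.5) − (6.5)(1) = 11.5
P_3→P_4: (6.5)(7) − (14)(1.5) = 24.5
P_4→P_5: (14)(4) − (-0.5)(7) = 59.5
P_5→P_6: (-0.5)(10) − (-4)(4) = 11
P_6→P_7: (-4)(9.5) − (-14)(10) = 102
P_7→P_8: (-14)(-2.5) − (-10)(9.5) = 130
P_8→P_9: (-10)(-14) − (-13)(-2.5) = 107.5
P_9→P_1: (-13)(-5) − (2.5)(-14) = 100
Σ = 608.5
Area = |Σ|/2 = 304.25.

304.25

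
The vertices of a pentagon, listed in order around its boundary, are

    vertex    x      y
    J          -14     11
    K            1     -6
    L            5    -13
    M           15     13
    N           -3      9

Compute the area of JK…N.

Σ = (73) + (17) + (260) + (174) + (93) = 617
Area = |Σ|/2 = 308.5.

308.5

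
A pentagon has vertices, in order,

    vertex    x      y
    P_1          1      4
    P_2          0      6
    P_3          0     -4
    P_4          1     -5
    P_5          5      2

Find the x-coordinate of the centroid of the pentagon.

Apply the shoelace formula. First the cross-terms c_i = x_i·y_{i+1} − x_{i+1}·y_i:
  6, 0, 4, 27, 18  ⇒  2A = 55, A = 27.5.
Then Σ (x_i + x_{i+1})·c_i = 280, so x̄ = 280 / (6·27.5) = 56/33.

56/33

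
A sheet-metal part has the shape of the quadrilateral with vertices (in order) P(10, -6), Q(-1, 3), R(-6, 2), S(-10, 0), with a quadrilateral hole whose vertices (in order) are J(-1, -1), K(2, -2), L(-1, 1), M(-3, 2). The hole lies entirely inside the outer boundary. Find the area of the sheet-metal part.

Outer boundary:
Apply Gauss's area formula: 2A = Σ (x_i·y_{i+1} − x_{i+1}·y_i), indices taken mod 4.
Σ = (24) + (16) + (20) + (60) = 120
Area = |Σ|/2 = 60.
Hole:
Σ = (4) + (0) + (1) + (5) = 10
Area = |Σ|/2 = 5.
Net area = 60 − 5 = 55.

55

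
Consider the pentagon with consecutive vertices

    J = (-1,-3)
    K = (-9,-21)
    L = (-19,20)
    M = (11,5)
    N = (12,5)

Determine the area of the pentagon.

468

Σ = (-6) + (-579) + (-315) + (-5) + (-31) = -936
Area = |Σ|/2 = 468.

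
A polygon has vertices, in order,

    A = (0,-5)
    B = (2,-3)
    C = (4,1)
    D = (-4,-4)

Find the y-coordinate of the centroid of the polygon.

Apply Gauss's area formula. First the cross-terms c_i = x_i·y_{i+1} − x_{i+1}·y_i:
  10, 14, -12, 20  ⇒  2A = 32, A = 16.
Then Σ (y_i + y_{i+1})·c_i = -252, so ȳ = -252 / (6·16) = -2.625.

-2.625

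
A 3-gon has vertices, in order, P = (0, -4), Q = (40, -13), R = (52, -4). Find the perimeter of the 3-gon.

|PQ| = √((40)² + (-9)²) = √1681 = 41
|QR| = √((12)² + (9)²) = √225 = 15
|RP| = √((-52)² + (0)²) = √2704 = 52
Perimeter = 41 + 15 + 52 = 108.

108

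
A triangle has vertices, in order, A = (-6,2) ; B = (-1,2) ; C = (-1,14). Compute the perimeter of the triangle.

|AB| = √((5)² + (0)²) = √25 = 5
|BC| = √((0)² + (12)²) = √144 = 12
|CA| = √((-5)² + (-12)²) = √169 = 13
Perimeter = 5 + 12 + 13 = 30.

30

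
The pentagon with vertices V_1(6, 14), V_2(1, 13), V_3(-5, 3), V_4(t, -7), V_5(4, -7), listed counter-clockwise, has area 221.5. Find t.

Write out the shoelace sum; only the two edges meeting at V_4 involve t:
2·Area = [((-5)·(-7) − t·3) + (t·(-7) − 4·(-7))] + 230
       = -10·t + 293 = 443
⇒ t = -15.

-15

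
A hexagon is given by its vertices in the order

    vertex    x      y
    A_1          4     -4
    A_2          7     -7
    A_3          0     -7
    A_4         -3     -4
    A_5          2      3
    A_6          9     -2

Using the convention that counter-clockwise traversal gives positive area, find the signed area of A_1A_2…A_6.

-65

Apply the shoelace formula: 2A = Σ (x_i·y_{i+1} − x_{i+1}·y_i), indices taken mod 6.
Σ = (0) + (-49) + (-21) + (-1) + (-31) + (-28) = -130
Signed area = Σ/2 = -65 (negative ⇒ clockwise traversal).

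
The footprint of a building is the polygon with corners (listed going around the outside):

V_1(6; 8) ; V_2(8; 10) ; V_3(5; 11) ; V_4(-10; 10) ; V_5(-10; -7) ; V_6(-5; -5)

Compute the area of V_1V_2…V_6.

184.5

Apply the shoelace formula: 2A = Σ (x_i·y_{i+1} − x_{i+1}·y_i), indices taken mod 6.
Σ = (-4) + (38) + (160) + (170) + (15) + (-10) = 369
Area = |Σ|/2 = 184.5.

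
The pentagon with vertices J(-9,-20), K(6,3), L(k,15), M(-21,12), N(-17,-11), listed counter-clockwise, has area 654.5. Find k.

Write out the shoelace sum; only the two edges meeting at L involve k:
2·Area = [(6·15 − k·3) + (k·12 − (-21)·15)] + 769
       = 9·k + 1174 = 1309
⇒ k = 15.

15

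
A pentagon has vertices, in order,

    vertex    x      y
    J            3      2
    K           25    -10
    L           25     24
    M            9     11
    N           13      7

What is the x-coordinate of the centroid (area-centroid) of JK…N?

Apply the surveyor's formula. First the cross-terms c_i = x_i·y_{i+1} − x_{i+1}·y_i:
  -80, 850, 59, -80, 5  ⇒  2A = 754, A = 377.
Then Σ (x_i + x_{i+1})·c_i = 40586, so x̄ = 40586 / (6·377) = 1561/87.

1561/87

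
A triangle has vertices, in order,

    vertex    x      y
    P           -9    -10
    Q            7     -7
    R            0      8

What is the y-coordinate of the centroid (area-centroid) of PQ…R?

-3

Apply the shoelace formula. First the cross-terms c_i = x_i·y_{i+1} − x_{i+1}·y_i:
  133, 56, 72  ⇒  2A = 261, A = 130.5.
Then Σ (y_i + y_{i+1})·c_i = -2349, so ȳ = -2349 / (6·130.5) = -3.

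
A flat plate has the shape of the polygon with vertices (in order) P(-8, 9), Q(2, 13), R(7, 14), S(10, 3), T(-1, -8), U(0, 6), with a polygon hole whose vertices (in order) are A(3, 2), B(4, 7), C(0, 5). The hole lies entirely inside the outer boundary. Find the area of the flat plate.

160.5

Outer boundary:
Cross-terms: -122, -63, -119, -77, -6, 48  ⇒  Σ = -339
Area = |Σ|/2 = 169.5.
Hole:
Apply the shoelace (surveyor's) formula: 2A = Σ (x_i·y_{i+1} − x_{i+1}·y_i), indices taken mod 3.
Σ = (13) + (20) + (-15) = 18
Area = |Σ|/2 = 9.
Net area = 169.5 − 9 = 160.5.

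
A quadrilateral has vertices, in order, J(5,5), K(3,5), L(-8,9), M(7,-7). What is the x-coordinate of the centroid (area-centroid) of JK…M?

Apply the shoelace (surveyor's) formula. First the cross-terms c_i = x_i·y_{i+1} − x_{i+1}·y_i:
  10, 67, -7, 70  ⇒  2A = 140, A = 70.
Then Σ (x_i + x_{i+1})·c_i = 592, so x̄ = 592 / (6·70) = 148/105.

148/105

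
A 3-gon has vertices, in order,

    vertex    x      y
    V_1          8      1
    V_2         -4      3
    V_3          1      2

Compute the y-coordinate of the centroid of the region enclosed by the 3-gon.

Apply the shoelace (surveyor's) formula. First the cross-terms c_i = x_i·y_{i+1} − x_{i+1}·y_i:
  28, -11, -15  ⇒  2A = 2, A = 1.
Then Σ (y_i + y_{i+1})·c_i = 12, so ȳ = 12 / (6·1) = 2.

2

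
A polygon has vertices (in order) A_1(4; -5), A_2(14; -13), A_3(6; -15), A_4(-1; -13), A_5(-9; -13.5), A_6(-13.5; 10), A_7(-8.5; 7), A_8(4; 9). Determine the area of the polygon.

376.375

Apply the shoelace (surveyor's) formula: 2A = Σ (x_i·y_{i+1} − x_{i+1}·y_i), indices taken mod 8.
Σ = (18) + (-132) + (-93) + (-103.5) + (-272.25) + (-9.5) + (-104.5) + (-56) = -752.75
Area = |Σ|/2 = 376.375.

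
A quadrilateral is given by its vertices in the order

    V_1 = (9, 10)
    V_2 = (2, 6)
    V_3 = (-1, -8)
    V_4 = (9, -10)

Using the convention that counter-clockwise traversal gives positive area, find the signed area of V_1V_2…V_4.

143

Apply Gauss's area formula: 2A = Σ (x_i·y_{i+1} − x_{i+1}·y_i), indices taken mod 4.
V_1→V_2: (9)(6) − (2)(10) = 34
V_2→V_3: (2)(-8) − (-1)(6) = -10
V_3→V_4: (-1)(-10) − (9)(-8) = 82
V_4→V_1: (9)(10) − (9)(-10) = 180
Σ = 286
Signed area = Σ/2 = 143 (positive ⇒ counter-clockwise traversal).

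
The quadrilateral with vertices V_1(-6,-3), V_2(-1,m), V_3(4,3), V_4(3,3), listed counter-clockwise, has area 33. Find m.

-6

The doubled signed area Σ (x_i y_{i+1} − x_{i+1} y_i) is linear in m.
With m=0 it equals 6; the coefficient of m is -10 (from the two edges through V_2).
So -10·m + 6 = 2·33 = 66 ⇒ m = -6.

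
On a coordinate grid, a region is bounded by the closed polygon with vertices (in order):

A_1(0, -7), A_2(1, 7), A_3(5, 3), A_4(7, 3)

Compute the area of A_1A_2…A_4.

40

Apply the shoelace (surveyor's) formula: 2A = Σ (x_i·y_{i+1} − x_{i+1}·y_i), indices taken mod 4.
A_1→A_2: (0)(7) − (1)(-7) = 7
A_2→A_3: (1)(3) − (5)(7) = -32
A_3→A_4: (5)(3) − (7)(3) = -6
A_4→A_1: (7)(-7) − (0)(3) = -49
Σ = -80
Area = |Σ|/2 = 40.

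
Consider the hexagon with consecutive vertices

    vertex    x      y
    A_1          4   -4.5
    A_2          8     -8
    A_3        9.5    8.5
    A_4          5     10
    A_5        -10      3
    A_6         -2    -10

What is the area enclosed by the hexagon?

235.25

Apply the shoelace formula: 2A = Σ (x_i·y_{i+1} − x_{i+1}·y_i), indices taken mod 6.
Cross-terms: 4, 144, 52.5, 115, 106, 49  ⇒  Σ = 470.5
Area = |Σ|/2 = 235.25.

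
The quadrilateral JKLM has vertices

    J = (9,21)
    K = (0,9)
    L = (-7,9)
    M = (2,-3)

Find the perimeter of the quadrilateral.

|JK| = √((-9)² + (-12)²) = √225 = 15
|KL| = √((-7)² + (0)²) = √49 = 7
|LM| = √((9)² + (-12)²) = √225 = 15
|MJ| = √((7)² + (24)²) = √625 = 25
Perimeter = 15 + 7 + 15 + 25 = 62.

62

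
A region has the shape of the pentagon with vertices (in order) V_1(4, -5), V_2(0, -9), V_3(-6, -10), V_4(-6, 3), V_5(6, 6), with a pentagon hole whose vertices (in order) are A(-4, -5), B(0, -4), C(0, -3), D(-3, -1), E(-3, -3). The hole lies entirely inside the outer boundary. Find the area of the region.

130

Outer boundary:
Cross-terms: -36, -54, -78, -54, -54  ⇒  Σ = -276
Area = |Σ|/2 = 138.
Hole:
Apply the surveyor's formula: 2A = Σ (x_i·y_{i+1} − x_{i+1}·y_i), indices taken mod 5.
Σ = (16) + (0) + (-9) + (6) + (3) = 16
Area = |Σ|/2 = 8.
Net area = 138 − 8 = 130.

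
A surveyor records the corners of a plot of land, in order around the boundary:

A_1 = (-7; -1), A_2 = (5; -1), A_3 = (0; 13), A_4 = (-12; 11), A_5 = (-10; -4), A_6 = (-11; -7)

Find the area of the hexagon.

189.5

Σ = (12) + (65) + (156) + (158) + (26) + (-38) = 379
Area = |Σ|/2 = 189.5.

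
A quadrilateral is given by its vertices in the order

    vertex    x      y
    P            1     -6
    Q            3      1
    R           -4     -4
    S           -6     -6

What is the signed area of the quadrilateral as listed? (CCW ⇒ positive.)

26.5

P→Q: (1)(1) − (3)(-6) = 19
Q→R: (3)(-4) − (-4)(1) = -8
R→S: (-4)(-6) − (-6)(-4) = 0
S→P: (-6)(-6) − (1)(-6) = 42
Σ = 53
Signed area = Σ/2 = 26.5 (positive ⇒ counter-clockwise traversal).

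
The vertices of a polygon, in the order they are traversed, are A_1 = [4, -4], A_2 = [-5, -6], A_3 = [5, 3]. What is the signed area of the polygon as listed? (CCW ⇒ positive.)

-30.5

Apply the surveyor's formula: 2A = Σ (x_i·y_{i+1} − x_{i+1}·y_i), indices taken mod 3.
Σ = (-44) + (15) + (-32) = -61
Signed area = Σ/2 = -30.5 (negative ⇒ clockwise traversal).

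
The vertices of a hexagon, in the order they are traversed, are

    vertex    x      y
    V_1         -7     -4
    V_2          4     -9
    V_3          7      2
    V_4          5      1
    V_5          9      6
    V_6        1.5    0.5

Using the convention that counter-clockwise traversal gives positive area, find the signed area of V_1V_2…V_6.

80.5

Cross-terms: 79, 71, -3, 21, -4.5, -2.5  ⇒  Σ = 161
Signed area = Σ/2 = 80.5 (positive ⇒ counter-clockwise traversal).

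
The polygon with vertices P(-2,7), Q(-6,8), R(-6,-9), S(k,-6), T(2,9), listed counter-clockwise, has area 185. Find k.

9

The doubled signed area Σ (x_i y_{i+1} − x_{i+1} y_i) is linear in k.
With k=0 it equals 208; the coefficient of k is 18 (from the two edges through S).
So 18·k + 208 = 2·185 = 370 ⇒ k = 9.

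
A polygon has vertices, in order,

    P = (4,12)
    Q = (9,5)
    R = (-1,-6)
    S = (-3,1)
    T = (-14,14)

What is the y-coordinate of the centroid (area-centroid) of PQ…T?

211/34

Apply the shoelace formula. First the cross-terms c_i = x_i·y_{i+1} − x_{i+1}·y_i:
  -88, -49, -19, -28, -224  ⇒  2A = -408, A = -204.
Then Σ (y_i + y_{i+1})·c_i = -7596, so ȳ = -7596 / (6·(-204)) = 211/34.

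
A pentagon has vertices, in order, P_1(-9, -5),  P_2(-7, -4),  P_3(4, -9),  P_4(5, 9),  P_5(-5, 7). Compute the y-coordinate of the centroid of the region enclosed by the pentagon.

Apply the shoelace (surveyor's) formula. First the cross-terms c_i = x_i·y_{i+1} − x_{i+1}·y_i:
  1, 79, 81, 80, 88  ⇒  2A = 329, A = 164.5.
Then Σ (y_i + y_{i+1})·c_i = 420, so ȳ = 420 / (6·164.5) = 20/47.

20/47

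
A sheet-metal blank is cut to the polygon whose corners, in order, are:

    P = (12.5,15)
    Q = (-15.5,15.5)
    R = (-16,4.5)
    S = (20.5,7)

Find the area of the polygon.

Apply the shoelace formula: 2A = Σ (x_i·y_{i+1} − x_{i+1}·y_i), indices taken mod 4.
Σ = (426.25) + (178.25) + (-204.25) + (220) = 620.25
Area = |Σ|/2 = 310.125.

310.125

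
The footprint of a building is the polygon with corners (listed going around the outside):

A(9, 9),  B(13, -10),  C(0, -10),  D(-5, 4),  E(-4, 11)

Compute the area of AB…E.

280.5

Apply the shoelace (surveyor's) formula: 2A = Σ (x_i·y_{i+1} − x_{i+1}·y_i), indices taken mod 5.
A→B: (9)(-10) − (13)(9) = -207
B→C: (13)(-10) − (0)(-10) = -130
C→D: (0)(4) − (-5)(-10) = -50
D→E: (-5)(11) − (-4)(4) = -39
E→A: (-4)(9) − (9)(11) = -135
Σ = -561
Area = |Σ|/2 = 280.5.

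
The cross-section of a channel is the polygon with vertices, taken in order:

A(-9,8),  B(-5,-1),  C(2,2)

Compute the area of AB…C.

37.5

Apply the shoelace (surveyor's) formula: 2A = Σ (x_i·y_{i+1} − x_{i+1}·y_i), indices taken mod 3.
A→B: (-9)(-1) − (-5)(8) = 49
B→C: (-5)(2) − (2)(-1) = -8
C→A: (2)(8) − (-9)(2) = 34
Σ = 75
Area = |Σ|/2 = 37.5.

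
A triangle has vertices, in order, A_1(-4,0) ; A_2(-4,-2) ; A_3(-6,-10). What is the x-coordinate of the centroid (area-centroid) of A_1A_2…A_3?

Apply the surveyor's formula. First the cross-terms c_i = x_i·y_{i+1} − x_{i+1}·y_i:
  8, 28, -40  ⇒  2A = -4, A = -2.
Then Σ (x_i + x_{i+1})·c_i = 56, so x̄ = 56 / (6·(-2)) = -14/3.

-14/3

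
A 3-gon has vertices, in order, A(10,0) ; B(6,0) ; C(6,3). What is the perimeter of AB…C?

|AB| = √((-4)² + (0)²) = √16 = 4
|BC| = √((0)² + (3)²) = √9 = 3
|CA| = √((4)² + (-3)²) = √25 = 5
Perimeter = 4 + 3 + 5 = 12.

12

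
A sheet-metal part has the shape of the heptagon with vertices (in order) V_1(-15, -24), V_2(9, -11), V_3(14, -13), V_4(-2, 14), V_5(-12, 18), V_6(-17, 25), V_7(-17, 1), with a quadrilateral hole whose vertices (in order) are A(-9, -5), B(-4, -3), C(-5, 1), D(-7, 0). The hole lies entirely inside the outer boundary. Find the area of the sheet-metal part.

763.5

Outer boundary:
Apply Gauss's area formula: 2A = Σ (x_i·y_{i+1} − x_{i+1}·y_i), indices taken mod 7.
V_1→V_2: (-15)(-11) − (9)(-24) = 381
V_2→V_3: (9)(-13) − (14)(-11) = 37
V_3→V_4: (14)(14) − (-2)(-13) = 170
V_4→V_5: (-2)(18) − (-12)(14) = 132
V_5→V_6: (-12)(25) − (-17)(18) = 6
V_6→V_7: (-17)(1) − (-17)(25) = 408
V_7→V_1: (-17)(-24) − (-15)(1) = 423
Σ = 1557
Area = |Σ|/2 = 778.5.
Hole:
Apply the shoelace formula: 2A = Σ (x_i·y_{i+1} − x_{i+1}·y_i), indices taken mod 4.
Σ = (7) + (-19) + (7) + (35) = 30
Area = |Σ|/2 = 15.
Net area = 778.5 − 15 = 763.5.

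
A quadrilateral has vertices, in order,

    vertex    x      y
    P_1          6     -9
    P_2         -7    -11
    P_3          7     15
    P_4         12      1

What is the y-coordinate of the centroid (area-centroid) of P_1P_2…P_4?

Apply the shoelace formula. First the cross-terms c_i = x_i·y_{i+1} − x_{i+1}·y_i:
  -129, -28, -173, -114  ⇒  2A = -444, A = -222.
Then Σ (y_i + y_{i+1})·c_i = 612, so ȳ = 612 / (6·(-222)) = -17/37.

-17/37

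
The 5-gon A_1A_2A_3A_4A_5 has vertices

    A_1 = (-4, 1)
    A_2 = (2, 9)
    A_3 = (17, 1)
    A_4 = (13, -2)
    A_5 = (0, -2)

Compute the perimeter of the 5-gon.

|A_1A_2| = √((6)² + (8)²) = √100 = 10
|A_2A_3| = √((15)² + (-8)²) = √289 = 17
|A_3A_4| = √((-4)² + (-3)²) = √25 = 5
|A_4A_5| = √((-13)² + (0)²) = √169 = 13
|A_5A_1| = √((-4)² + (3)²) = √25 = 5
Perimeter = 10 + 17 + 5 + 13 + 5 = 50.

50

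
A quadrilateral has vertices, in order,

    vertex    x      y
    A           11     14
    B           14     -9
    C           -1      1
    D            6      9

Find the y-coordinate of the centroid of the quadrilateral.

Apply Gauss's area formula. First the cross-terms c_i = x_i·y_{i+1} − x_{i+1}·y_i:
  -295, 5, -15, -15  ⇒  2A = -320, A = -160.
Then Σ (y_i + y_{i+1})·c_i = -2010, so ȳ = -2010 / (6·(-160)) = 2.09375.

2.09375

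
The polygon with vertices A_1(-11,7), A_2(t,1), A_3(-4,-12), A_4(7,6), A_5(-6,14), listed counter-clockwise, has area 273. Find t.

-13

Write out the shoelace sum; only the two edges meeting at A_2 involve t:
2·Area = [((-11)·1 − t·7) + (t·(-12) − (-4)·1)] + 306
       = -19·t + 299 = 546
⇒ t = -13.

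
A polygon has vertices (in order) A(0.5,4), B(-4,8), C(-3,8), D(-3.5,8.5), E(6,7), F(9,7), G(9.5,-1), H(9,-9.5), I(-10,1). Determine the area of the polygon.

Σ = (20) + (-8) + (2.5) + (-75.5) + (-21) + (-75.5) + (-81.25) + (-86) + (-40.5) = -365.25
Area = |Σ|/2 = 182.625.

182.625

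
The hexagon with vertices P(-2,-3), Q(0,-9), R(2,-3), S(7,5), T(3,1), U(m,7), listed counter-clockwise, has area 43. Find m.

Write out the shoelace sum; only the two edges meeting at U involve m:
2·Area = [(3·7 − m·1) + (m·(-3) − (-2)·7)] + 59
       = -4·m + 94 = 86
⇒ m = 2.

2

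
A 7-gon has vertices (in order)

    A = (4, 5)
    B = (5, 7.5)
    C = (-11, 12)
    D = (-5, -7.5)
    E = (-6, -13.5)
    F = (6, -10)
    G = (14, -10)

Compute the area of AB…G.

Apply Gauss's area formula: 2A = Σ (x_i·y_{i+1} − x_{i+1}·y_i), indices taken mod 7.
Σ = (5) + (142.5) + (142.5) + (22.5) + (141) + (80) + (110) = 643.5
Area = |Σ|/2 = 321.75.

321.75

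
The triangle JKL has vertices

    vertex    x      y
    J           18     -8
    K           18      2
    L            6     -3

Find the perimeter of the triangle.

36

|JK| = √((0)² + (10)²) = √100 = 10
|KL| = √((-12)² + (-5)²) = √169 = 13
|LJ| = √((12)² + (-5)²) = √169 = 13
Perimeter = 10 + 13 + 13 = 36.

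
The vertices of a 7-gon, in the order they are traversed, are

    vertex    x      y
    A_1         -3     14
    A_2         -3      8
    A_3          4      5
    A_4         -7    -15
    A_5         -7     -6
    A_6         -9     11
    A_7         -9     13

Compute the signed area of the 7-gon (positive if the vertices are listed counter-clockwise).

Apply the surveyor's formula: 2A = Σ (x_i·y_{i+1} − x_{i+1}·y_i), indices taken mod 7.
Cross-terms: 18, -47, -25, -63, -131, -18, -87  ⇒  Σ = -353
Signed area = Σ/2 = -176.5 (negative ⇒ clockwise traversal).

-176.5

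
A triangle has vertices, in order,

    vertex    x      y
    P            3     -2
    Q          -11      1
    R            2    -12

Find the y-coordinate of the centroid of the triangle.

-13/3

Apply the shoelace formula. First the cross-terms c_i = x_i·y_{i+1} − x_{i+1}·y_i:
  -19, 130, 32  ⇒  2A = 143, A = 71.5.
Then Σ (y_i + y_{i+1})·c_i = -1859, so ȳ = -1859 / (6·71.5) = -13/3.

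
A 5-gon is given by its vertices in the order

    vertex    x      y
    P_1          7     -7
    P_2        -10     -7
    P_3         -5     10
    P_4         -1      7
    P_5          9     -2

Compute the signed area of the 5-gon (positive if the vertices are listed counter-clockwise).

Apply the shoelace (surveyor's) formula: 2A = Σ (x_i·y_{i+1} − x_{i+1}·y_i), indices taken mod 5.
Σ = (-119) + (-135) + (-25) + (-61) + (-49) = -389
Signed area = Σ/2 = -194.5 (negative ⇒ clockwise traversal).

-194.5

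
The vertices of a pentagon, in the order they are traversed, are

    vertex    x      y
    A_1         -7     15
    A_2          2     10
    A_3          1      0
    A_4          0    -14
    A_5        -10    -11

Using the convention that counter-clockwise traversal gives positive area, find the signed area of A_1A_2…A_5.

Apply the shoelace formula: 2A = Σ (x_i·y_{i+1} − x_{i+1}·y_i), indices taken mod 5.
A_1→A_2: (-7)(10) − (2)(15) = -100
A_2→A_3: (2)(0) − (1)(10) = -10
A_3→A_4: (1)(-14) − (0)(0) = -14
A_4→A_5: (0)(-11) − (-10)(-14) = -140
A_5→A_1: (-10)(15) − (-7)(-11) = -227
Σ = -491
Signed area = Σ/2 = -245.5 (negative ⇒ clockwise traversal).

-245.5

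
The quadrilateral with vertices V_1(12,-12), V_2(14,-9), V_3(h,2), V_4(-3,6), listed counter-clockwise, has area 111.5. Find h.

11

The doubled signed area Σ (x_i y_{i+1} − x_{i+1} y_i) is linear in h.
With h=0 it equals 58; the coefficient of h is 15 (from the two edges through V_3).
So 15·h + 58 = 2·111.5 = 223 ⇒ h = 11.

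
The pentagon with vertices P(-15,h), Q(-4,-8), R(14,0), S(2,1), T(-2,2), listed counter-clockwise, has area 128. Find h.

The doubled signed area Σ (x_i y_{i+1} − x_{i+1} y_i) is linear in h.
With h=0 it equals 282; the coefficient of h is 2 (from the two edges through P).
So 2·h + 282 = 2·128 = 256 ⇒ h = -13.

-13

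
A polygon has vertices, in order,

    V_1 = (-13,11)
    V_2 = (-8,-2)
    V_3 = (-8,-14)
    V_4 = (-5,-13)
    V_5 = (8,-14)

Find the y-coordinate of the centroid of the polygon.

-487/81

Apply the surveyor's formula. First the cross-terms c_i = x_i·y_{i+1} − x_{i+1}·y_i:
  114, 96, 34, 174, -94  ⇒  2A = 324, A = 162.
Then Σ (y_i + y_{i+1})·c_i = -5844, so ȳ = -5844 / (6·162) = -487/81.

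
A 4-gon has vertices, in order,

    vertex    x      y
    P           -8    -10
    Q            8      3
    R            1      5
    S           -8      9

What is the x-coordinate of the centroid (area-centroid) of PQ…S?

Apply the surveyor's formula. First the cross-terms c_i = x_i·y_{i+1} − x_{i+1}·y_i:
  56, 37, 49, 152  ⇒  2A = 294, A = 147.
Then Σ (x_i + x_{i+1})·c_i = -2442, so x̄ = -2442 / (6·147) = -407/147.

-407/147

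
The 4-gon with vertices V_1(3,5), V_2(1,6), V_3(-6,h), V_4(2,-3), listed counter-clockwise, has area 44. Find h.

Write out the shoelace sum; only the two edges meeting at V_3 involve h:
2·Area = [(1·h − (-6)·6) + ((-6)·(-3) − 2·h)] + 32
       = -1·h + 86 = 88
⇒ h = -2.

-2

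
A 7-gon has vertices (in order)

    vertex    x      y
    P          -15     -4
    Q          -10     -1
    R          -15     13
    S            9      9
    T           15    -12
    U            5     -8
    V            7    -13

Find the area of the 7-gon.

Σ = (-25) + (-145) + (-252) + (-243) + (-60) + (-9) + (-223) = -957
Area = |Σ|/2 = 478.5.

478.5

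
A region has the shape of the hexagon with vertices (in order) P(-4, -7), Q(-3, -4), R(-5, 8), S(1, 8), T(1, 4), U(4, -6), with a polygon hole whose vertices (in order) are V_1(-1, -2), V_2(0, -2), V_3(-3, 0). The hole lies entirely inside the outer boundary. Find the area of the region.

86.5

Outer boundary:
Cross-terms: -5, -44, -48, -4, -22, -52  ⇒  Σ = -175
Area = |Σ|/2 = 87.5.
Hole:
Apply the surveyor's formula: 2A = Σ (x_i·y_{i+1} − x_{i+1}·y_i), indices taken mod 3.
Σ = (2) + (-6) + (6) = 2
Area = |Σ|/2 = 1.
Net area = 87.5 − 1 = 86.5.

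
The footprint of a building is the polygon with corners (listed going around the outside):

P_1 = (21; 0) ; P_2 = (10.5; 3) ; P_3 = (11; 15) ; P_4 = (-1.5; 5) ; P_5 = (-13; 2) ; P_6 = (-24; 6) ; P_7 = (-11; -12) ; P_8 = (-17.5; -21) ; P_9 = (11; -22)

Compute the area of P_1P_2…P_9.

P_1→P_2: (21)(3) − (10.5)(0) = 63
P_2→P_3: (10.5)(15) − (11)(3) = 124.5
P_3→P_4: (11)(5) − (-1.5)(15) = 77.5
P_4→P_5: (-1.5)(2) − (-13)(5) = 62
P_5→P_6: (-13)(6) − (-24)(2) = -30
P_6→P_7: (-24)(-12) − (-11)(6) = 354
P_7→P_8: (-11)(-21) − (-17.5)(-12) = 21
P_8→P_9: (-17.5)(-22) − (11)(-21) = 616
P_9→P_1: (11)(0) − (21)(-22) = 462
Σ = 1750
Area = |Σ|/2 = 875.

875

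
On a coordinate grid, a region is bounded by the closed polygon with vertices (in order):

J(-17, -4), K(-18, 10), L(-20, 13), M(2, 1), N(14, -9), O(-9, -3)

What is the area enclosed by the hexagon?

246

Apply the shoelace (surveyor's) formula: 2A = Σ (x_i·y_{i+1} − x_{i+1}·y_i), indices taken mod 6.
Σ = (-242) + (-34) + (-46) + (-32) + (-123) + (-15) = -492
Area = |Σ|/2 = 246.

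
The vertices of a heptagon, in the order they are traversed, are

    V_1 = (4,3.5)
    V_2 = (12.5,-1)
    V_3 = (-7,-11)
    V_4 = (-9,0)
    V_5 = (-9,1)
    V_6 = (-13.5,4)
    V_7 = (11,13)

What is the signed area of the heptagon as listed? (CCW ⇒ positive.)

Cross-terms: -47.75, -144.5, -99, -9, -22.5, -219.5, -13.5  ⇒  Σ = -555.75
Signed area = Σ/2 = -277.875 (negative ⇒ clockwise traversal).

-277.875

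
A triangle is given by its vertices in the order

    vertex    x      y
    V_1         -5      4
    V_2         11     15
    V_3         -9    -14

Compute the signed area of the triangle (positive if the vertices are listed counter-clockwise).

-122

Apply Gauss's area formula: 2A = Σ (x_i·y_{i+1} − x_{i+1}·y_i), indices taken mod 3.
Cross-terms: -119, -19, -106  ⇒  Σ = -244
Signed area = Σ/2 = -122 (negative ⇒ clockwise traversal).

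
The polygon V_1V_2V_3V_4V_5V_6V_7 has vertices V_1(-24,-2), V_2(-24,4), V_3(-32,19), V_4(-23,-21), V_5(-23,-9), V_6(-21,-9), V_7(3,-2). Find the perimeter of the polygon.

|V_1V_2| = √((0)² + (6)²) = √36 = 6
|V_2V_3| = √((-8)² + (15)²) = √289 = 17
|V_3V_4| = √((9)² + (-40)²) = √1681 = 41
|V_4V_5| = √((0)² + (12)²) = √144 = 12
|V_5V_6| = √((2)² + (0)²) = √4 = 2
|V_6V_7| = √((24)² + (7)²) = √625 = 25
|V_7V_1| = √((-27)² + (0)²) = √729 = 27
Perimeter = 6 + 17 + 41 + 12 + 2 + 25 + 27 = 130.

130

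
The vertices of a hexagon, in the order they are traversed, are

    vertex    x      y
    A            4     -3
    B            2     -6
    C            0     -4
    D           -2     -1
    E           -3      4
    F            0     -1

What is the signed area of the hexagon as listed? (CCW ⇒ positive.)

A→B: (4)(-6) − (2)(-3) = -18
B→C: (2)(-4) − (0)(-6) = -8
C→D: (0)(-1) − (-2)(-4) = -8
D→E: (-2)(4) − (-3)(-1) = -11
E→F: (-3)(-1) − (0)(4) = 3
F→A: (0)(-3) − (4)(-1) = 4
Σ = -38
Signed area = Σ/2 = -19 (negative ⇒ clockwise traversal).

-19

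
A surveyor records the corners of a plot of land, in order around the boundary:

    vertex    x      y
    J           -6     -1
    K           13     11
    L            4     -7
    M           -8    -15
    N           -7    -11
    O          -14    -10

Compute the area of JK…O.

Apply the shoelace formula: 2A = Σ (x_i·y_{i+1} − x_{i+1}·y_i), indices taken mod 6.
Σ = (-53) + (-135) + (-116) + (-17) + (-84) + (-46) = -451
Area = |Σ|/2 = 225.5.

225.5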